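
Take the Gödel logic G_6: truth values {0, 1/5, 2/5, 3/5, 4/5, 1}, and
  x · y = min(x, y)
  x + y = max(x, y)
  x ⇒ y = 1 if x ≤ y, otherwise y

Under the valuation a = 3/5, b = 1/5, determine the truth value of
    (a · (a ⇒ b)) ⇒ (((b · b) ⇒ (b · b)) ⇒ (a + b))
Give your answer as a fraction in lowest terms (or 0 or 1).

1

a ⇒ b = 3/5 ⇒ 1/5 = 1/5
a · (a ⇒ b) = 3/5 · 1/5 = 1/5
b · b = 1/5 · 1/5 = 1/5
b · b = 1/5 · 1/5 = 1/5
(b · b) ⇒ (b · b) = 1/5 ⇒ 1/5 = 1
a + b = 3/5 + 1/5 = 3/5
((b · b) ⇒ (b · b)) ⇒ (a + b) = 1 ⇒ 3/5 = 3/5
(a · (a ⇒ b)) ⇒ (((b · b) ⇒ (b · b)) ⇒ (a + b)) = 1/5 ⇒ 3/5 = 1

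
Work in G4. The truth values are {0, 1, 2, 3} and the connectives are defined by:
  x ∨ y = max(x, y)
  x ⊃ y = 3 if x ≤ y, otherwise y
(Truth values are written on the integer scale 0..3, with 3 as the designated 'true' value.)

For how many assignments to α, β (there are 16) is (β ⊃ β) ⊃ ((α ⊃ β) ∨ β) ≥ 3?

α = 0, β = 0 ↦ 3  ≥
α = 0, β = 1 ↦ 3  ≥
α = 0, β = 2 ↦ 3  ≥
α = 0, β = 3 ↦ 3  ≥
α = 1, β = 0 ↦ 0  <
α = 1, β = 1 ↦ 3  ≥
α = 1, β = 2 ↦ 3  ≥
α = 1, β = 3 ↦ 3  ≥
α = 2, β = 0 ↦ 0  <
α = 2, β = 1 ↦ 1  <
α = 2, β = 2 ↦ 3  ≥
α = 2, β = 3 ↦ 3  ≥
α = 3, β = 0 ↦ 0  <
α = 3, β = 1 ↦ 1  <
α = 3, β = 2 ↦ 2  <
α = 3, β = 3 ↦ 3  ≥
So 10 of the 16 assignments meet the threshold.

10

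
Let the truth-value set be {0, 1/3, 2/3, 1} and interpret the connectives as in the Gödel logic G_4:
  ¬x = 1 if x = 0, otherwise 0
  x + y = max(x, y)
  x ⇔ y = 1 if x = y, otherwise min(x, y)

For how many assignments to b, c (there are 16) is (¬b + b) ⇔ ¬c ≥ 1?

2

b = 0, c = 0 ↦ 1  ≥
b = 0, c = 1/3 ↦ 0  <
b = 0, c = 2/3 ↦ 0  <
b = 0, c = 1 ↦ 0  <
b = 1/3, c = 0 ↦ 1/3  <
b = 1/3, c = 1/3 ↦ 0  <
b = 1/3, c = 2/3 ↦ 0  <
b = 1/3, c = 1 ↦ 0  <
b = 2/3, c = 0 ↦ 2/3  <
b = 2/3, c = 1/3 ↦ 0  <
b = 2/3, c = 2/3 ↦ 0  <
b = 2/3, c = 1 ↦ 0  <
b = 1, c = 0 ↦ 1  ≥
b = 1, c = 1/3 ↦ 0  <
b = 1, c = 2/3 ↦ 0  <
b = 1, c = 1 ↦ 0  <
So 2 of the 16 assignments meet the threshold.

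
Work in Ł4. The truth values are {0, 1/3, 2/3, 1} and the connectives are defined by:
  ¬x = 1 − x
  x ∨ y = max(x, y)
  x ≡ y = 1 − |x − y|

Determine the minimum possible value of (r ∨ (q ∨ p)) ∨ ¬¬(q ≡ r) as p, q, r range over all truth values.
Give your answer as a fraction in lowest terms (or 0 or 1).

Take p = 0, q = 0, r = 1/3:
q ∨ p = 0 ∨ 0 = 0
r ∨ (q ∨ p) = 1/3 ∨ 0 = 1/3
q ≡ r = 0 ≡ 1/3 = 2/3
¬(q ≡ r) = ¬2/3 = 1/3
¬¬(q ≡ r) = ¬1/3 = 2/3
(r ∨ (q ∨ p)) ∨ ¬¬(q ≡ r) = 1/3 ∨ 2/3 = 2/3
No assignment yields a value below 2/3, so this is the minimum.

2/3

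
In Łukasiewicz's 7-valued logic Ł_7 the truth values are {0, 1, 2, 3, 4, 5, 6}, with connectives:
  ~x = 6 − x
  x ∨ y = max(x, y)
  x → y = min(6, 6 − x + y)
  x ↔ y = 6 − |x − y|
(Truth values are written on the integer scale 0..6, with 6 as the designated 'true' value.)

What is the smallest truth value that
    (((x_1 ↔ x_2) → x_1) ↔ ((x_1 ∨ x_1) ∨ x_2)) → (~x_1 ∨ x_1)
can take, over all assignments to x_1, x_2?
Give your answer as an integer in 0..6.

3

Take x_1 = 3, x_2 = 3:
x_1 ↔ x_2 = 3 ↔ 3 = 6
(x_1 ↔ x_2) → x_1 = 6 → 3 = 3
x_1 ∨ x_1 = 3 ∨ 3 = 3
(x_1 ∨ x_1) ∨ x_2 = 3 ∨ 3 = 3
((x_1 ↔ x_2) → x_1) ↔ ((x_1 ∨ x_1) ∨ x_2) = 3 ↔ 3 = 6
~x_1 = ~3 = 3
~x_1 ∨ x_1 = 3 ∨ 3 = 3
(((x_1 ↔ x_2) → x_1) ↔ ((x_1 ∨ x_1) ∨ x_2)) → (~x_1 ∨ x_1) = 6 → 3 = 3
No assignment yields a value below 3, so this is the minimum.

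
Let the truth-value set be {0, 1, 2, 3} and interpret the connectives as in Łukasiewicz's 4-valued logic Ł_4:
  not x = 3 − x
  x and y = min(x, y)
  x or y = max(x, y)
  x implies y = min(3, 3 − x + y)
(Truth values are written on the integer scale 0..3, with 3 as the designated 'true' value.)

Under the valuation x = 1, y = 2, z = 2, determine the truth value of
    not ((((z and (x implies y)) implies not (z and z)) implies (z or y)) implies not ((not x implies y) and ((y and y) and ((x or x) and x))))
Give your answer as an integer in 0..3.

1

x implies y = 1 implies 2 = 3
z and (x implies y) = 2 and 3 = 2
z and z = 2 and 2 = 2
not (z and z) = not 2 = 1
(z and (x implies y)) implies not (z and z) = 2 implies 1 = 2
z or y = 2 or 2 = 2
((z and (x implies y)) implies not (z and z)) implies (z or y) = 2 implies 2 = 3
not x = not 1 = 2
not x implies y = 2 implies 2 = 3
y and y = 2 and 2 = 2
x or x = 1 or 1 = 1
(x or x) and x = 1 and 1 = 1
(y and y) and ((x or x) and x) = 2 and 1 = 1
(not x implies y) and ((y and y) and ((x or x) and x)) = 3 and 1 = 1
not ((not x implies y) and ((y and y) and ((x or x) and x))) = not 1 = 2
(((z and (x implies y)) implies not (z and z)) implies (z or y)) implies not ((not x implies y) and ((y and y) and ((x or x) and x))) = 3 implies 2 = 2
not ((((z and (x implies y)) implies not (z and z)) implies (z or y)) implies not ((not x implies y) and ((y and y) and ((x or x) and x)))) = not 2 = 1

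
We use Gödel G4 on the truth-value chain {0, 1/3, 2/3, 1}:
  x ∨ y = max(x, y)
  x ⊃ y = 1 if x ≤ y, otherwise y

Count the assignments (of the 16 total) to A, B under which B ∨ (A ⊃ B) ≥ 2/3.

A = 0, B = 0 ↦ 1  ≥
A = 0, B = 1/3 ↦ 1  ≥
A = 0, B = 2/3 ↦ 1  ≥
A = 0, B = 1 ↦ 1  ≥
A = 1/3, B = 0 ↦ 0  <
A = 1/3, B = 1/3 ↦ 1  ≥
A = 1/3, B = 2/3 ↦ 1  ≥
A = 1/3, B = 1 ↦ 1  ≥
A = 2/3, B = 0 ↦ 0  <
A = 2/3, B = 1/3 ↦ 1/3  <
A = 2/3, B = 2/3 ↦ 1  ≥
A = 2/3, B = 1 ↦ 1  ≥
A = 1, B = 0 ↦ 0  <
A = 1, B = 1/3 ↦ 1/3  <
A = 1, B = 2/3 ↦ 2/3  ≥
A = 1, B = 1 ↦ 1  ≥
So 11 of the 16 assignments meet the threshold.

11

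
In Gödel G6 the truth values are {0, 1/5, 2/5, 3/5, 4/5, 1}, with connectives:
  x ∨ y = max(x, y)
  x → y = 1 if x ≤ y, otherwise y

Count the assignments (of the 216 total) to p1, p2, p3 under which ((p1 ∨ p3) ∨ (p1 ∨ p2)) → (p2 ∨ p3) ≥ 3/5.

value 1: 161 assignments (counts)
value 4/5: 9 assignments (counts)
value 3/5: 14 assignments (counts)
value 2/5: 15 assignments
value 1/5: 12 assignments
value 0: 5 assignments
So 184 of the 216 assignments meet the threshold.

184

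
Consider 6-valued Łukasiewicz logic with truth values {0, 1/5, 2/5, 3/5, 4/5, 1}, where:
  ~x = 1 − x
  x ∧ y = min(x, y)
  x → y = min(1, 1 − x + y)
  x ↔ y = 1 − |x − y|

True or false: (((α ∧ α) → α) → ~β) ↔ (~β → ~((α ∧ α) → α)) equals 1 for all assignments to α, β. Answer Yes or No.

No

Counterexample: take α = 0, β = 0.
α ∧ α = 0 ∧ 0 = 0
(α ∧ α) → α = 0 → 0 = 1
~β = ~0 = 1
((α ∧ α) → α) → ~β = 1 → 1 = 1
~β = ~0 = 1
α ∧ α = 0 ∧ 0 = 0
(α ∧ α) → α = 0 → 0 = 1
~((α ∧ α) → α) = ~1 = 0
~β → ~((α ∧ α) → α) = 1 → 0 = 0
(((α ∧ α) → α) → ~β) ↔ (~β → ~((α ∧ α) → α)) = 1 ↔ 0 = 0
This gives 0 ≠ 1.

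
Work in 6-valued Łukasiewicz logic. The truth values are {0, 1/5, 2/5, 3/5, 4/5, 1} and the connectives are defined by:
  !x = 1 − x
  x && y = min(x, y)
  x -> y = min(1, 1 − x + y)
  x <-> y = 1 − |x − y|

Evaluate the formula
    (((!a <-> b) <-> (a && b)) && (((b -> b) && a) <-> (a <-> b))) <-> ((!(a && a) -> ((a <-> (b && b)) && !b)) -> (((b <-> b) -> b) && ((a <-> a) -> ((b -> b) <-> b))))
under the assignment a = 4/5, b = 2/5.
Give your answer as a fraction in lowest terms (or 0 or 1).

!a = !4/5 = 1/5
!a <-> b = 1/5 <-> 2/5 = 4/5
a && b = 4/5 && 2/5 = 2/5
(!a <-> b) <-> (a && b) = 4/5 <-> 2/5 = 3/5
b -> b = 2/5 -> 2/5 = 1
(b -> b) && a = 1 && 4/5 = 4/5
a <-> b = 4/5 <-> 2/5 = 3/5
((b -> b) && a) <-> (a <-> b) = 4/5 <-> 3/5 = 4/5
((!a <-> b) <-> (a && b)) && (((b -> b) && a) <-> (a <-> b)) = 3/5 && 4/5 = 3/5
a && a = 4/5 && 4/5 = 4/5
!(a && a) = !4/5 = 1/5
b && b = 2/5 && 2/5 = 2/5
a <-> (b && b) = 4/5 <-> 2/5 = 3/5
!b = !2/5 = 3/5
(a <-> (b && b)) && !b = 3/5 && 3/5 = 3/5
!(a && a) -> ((a <-> (b && b)) && !b) = 1/5 -> 3/5 = 1
b <-> b = 2/5 <-> 2/5 = 1
(b <-> b) -> b = 1 -> 2/5 = 2/5
a <-> a = 4/5 <-> 4/5 = 1
b -> b = 2/5 -> 2/5 = 1
(b -> b) <-> b = 1 <-> 2/5 = 2/5
(a <-> a) -> ((b -> b) <-> b) = 1 -> 2/5 = 2/5
((b <-> b) -> b) && ((a <-> a) -> ((b -> b) <-> b)) = 2/5 && 2/5 = 2/5
(!(a && a) -> ((a <-> (b && b)) && !b)) -> (((b <-> b) -> b) && ((a <-> a) -> ((b -> b) <-> b))) = 1 -> 2/5 = 2/5
(((!a <-> b) <-> (a && b)) && (((b -> b) && a) <-> (a <-> b))) <-> ((!(a && a) -> ((a <-> (b && b)) && !b)) -> (((b <-> b) -> b) && ((a <-> a) -> ((b -> b) <-> b)))) = 3/5 <-> 2/5 = 4/5

4/5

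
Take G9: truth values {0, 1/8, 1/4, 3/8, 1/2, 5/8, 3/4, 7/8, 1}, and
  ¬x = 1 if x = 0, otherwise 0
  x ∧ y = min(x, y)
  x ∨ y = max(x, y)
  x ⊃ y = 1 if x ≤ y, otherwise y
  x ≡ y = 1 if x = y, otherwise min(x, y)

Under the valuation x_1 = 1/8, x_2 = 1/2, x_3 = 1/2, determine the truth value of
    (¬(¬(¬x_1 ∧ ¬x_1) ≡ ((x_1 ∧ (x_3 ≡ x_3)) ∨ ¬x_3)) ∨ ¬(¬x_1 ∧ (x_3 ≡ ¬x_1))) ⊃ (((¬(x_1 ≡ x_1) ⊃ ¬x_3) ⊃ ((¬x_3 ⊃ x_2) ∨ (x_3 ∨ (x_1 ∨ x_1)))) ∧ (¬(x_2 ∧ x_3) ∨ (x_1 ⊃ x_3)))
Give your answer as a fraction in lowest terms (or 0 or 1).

¬x_1 = ¬1/8 = 0
¬x_1 = ¬1/8 = 0
¬x_1 ∧ ¬x_1 = 0 ∧ 0 = 0
¬(¬x_1 ∧ ¬x_1) = ¬0 = 1
x_3 ≡ x_3 = 1/2 ≡ 1/2 = 1
x_1 ∧ (x_3 ≡ x_3) = 1/8 ∧ 1 = 1/8
¬x_3 = ¬1/2 = 0
(x_1 ∧ (x_3 ≡ x_3)) ∨ ¬x_3 = 1/8 ∨ 0 = 1/8
¬(¬x_1 ∧ ¬x_1) ≡ ((x_1 ∧ (x_3 ≡ x_3)) ∨ ¬x_3) = 1 ≡ 1/8 = 1/8
¬(¬(¬x_1 ∧ ¬x_1) ≡ ((x_1 ∧ (x_3 ≡ x_3)) ∨ ¬x_3)) = ¬1/8 = 0
¬x_1 = ¬1/8 = 0
¬x_1 = ¬1/8 = 0
x_3 ≡ ¬x_1 = 1/2 ≡ 0 = 0
¬x_1 ∧ (x_3 ≡ ¬x_1) = 0 ∧ 0 = 0
¬(¬x_1 ∧ (x_3 ≡ ¬x_1)) = ¬0 = 1
¬(¬(¬x_1 ∧ ¬x_1) ≡ ((x_1 ∧ (x_3 ≡ x_3)) ∨ ¬x_3)) ∨ ¬(¬x_1 ∧ (x_3 ≡ ¬x_1)) = 0 ∨ 1 = 1
x_1 ≡ x_1 = 1/8 ≡ 1/8 = 1
¬(x_1 ≡ x_1) = ¬1 = 0
¬x_3 = ¬1/2 = 0
¬(x_1 ≡ x_1) ⊃ ¬x_3 = 0 ⊃ 0 = 1
¬x_3 = ¬1/2 = 0
¬x_3 ⊃ x_2 = 0 ⊃ 1/2 = 1
x_1 ∨ x_1 = 1/8 ∨ 1/8 = 1/8
x_3 ∨ (x_1 ∨ x_1) = 1/2 ∨ 1/8 = 1/2
(¬x_3 ⊃ x_2) ∨ (x_3 ∨ (x_1 ∨ x_1)) = 1 ∨ 1/2 = 1
(¬(x_1 ≡ x_1) ⊃ ¬x_3) ⊃ ((¬x_3 ⊃ x_2) ∨ (x_3 ∨ (x_1 ∨ x_1))) = 1 ⊃ 1 = 1
x_2 ∧ x_3 = 1/2 ∧ 1/2 = 1/2
¬(x_2 ∧ x_3) = ¬1/2 = 0
x_1 ⊃ x_3 = 1/8 ⊃ 1/2 = 1
¬(x_2 ∧ x_3) ∨ (x_1 ⊃ x_3) = 0 ∨ 1 = 1
((¬(x_1 ≡ x_1) ⊃ ¬x_3) ⊃ ((¬x_3 ⊃ x_2) ∨ (x_3 ∨ (x_1 ∨ x_1)))) ∧ (¬(x_2 ∧ x_3) ∨ (x_1 ⊃ x_3)) = 1 ∧ 1 = 1
(¬(¬(¬x_1 ∧ ¬x_1) ≡ ((x_1 ∧ (x_3 ≡ x_3)) ∨ ¬x_3)) ∨ ¬(¬x_1 ∧ (x_3 ≡ ¬x_1))) ⊃ (((¬(x_1 ≡ x_1) ⊃ ¬x_3) ⊃ ((¬x_3 ⊃ x_2) ∨ (x_3 ∨ (x_1 ∨ x_1)))) ∧ (¬(x_2 ∧ x_3) ∨ (x_1 ⊃ x_3))) = 1 ⊃ 1 = 1

1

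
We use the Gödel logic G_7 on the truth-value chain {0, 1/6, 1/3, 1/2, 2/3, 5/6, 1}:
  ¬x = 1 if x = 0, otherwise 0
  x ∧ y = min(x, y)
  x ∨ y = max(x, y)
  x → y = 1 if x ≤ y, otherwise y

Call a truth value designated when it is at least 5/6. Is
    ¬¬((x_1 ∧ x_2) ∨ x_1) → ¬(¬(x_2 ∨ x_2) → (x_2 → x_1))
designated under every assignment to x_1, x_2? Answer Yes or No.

No

Counterexample: take x_1 = 1/6, x_2 = 0.
x_1 ∧ x_2 = 1/6 ∧ 0 = 0
(x_1 ∧ x_2) ∨ x_1 = 0 ∨ 1/6 = 1/6
¬((x_1 ∧ x_2) ∨ x_1) = ¬1/6 = 0
¬¬((x_1 ∧ x_2) ∨ x_1) = ¬0 = 1
x_2 ∨ x_2 = 0 ∨ 0 = 0
¬(x_2 ∨ x_2) = ¬0 = 1
x_2 → x_1 = 0 → 1/6 = 1
¬(x_2 ∨ x_2) → (x_2 → x_1) = 1 → 1 = 1
¬(¬(x_2 ∨ x_2) → (x_2 → x_1)) = ¬1 = 0
¬¬((x_1 ∧ x_2) ∨ x_1) → ¬(¬(x_2 ∨ x_2) → (x_2 → x_1)) = 1 → 0 = 0
This gives 0, which is below 5/6.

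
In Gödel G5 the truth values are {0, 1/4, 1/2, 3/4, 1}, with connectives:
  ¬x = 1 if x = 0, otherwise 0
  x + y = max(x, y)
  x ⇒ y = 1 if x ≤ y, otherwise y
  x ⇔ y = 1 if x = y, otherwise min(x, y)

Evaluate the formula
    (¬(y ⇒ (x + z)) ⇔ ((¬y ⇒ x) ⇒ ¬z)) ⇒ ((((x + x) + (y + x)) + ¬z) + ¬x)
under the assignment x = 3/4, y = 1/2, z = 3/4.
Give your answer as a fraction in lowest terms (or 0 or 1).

x + z = 3/4 + 3/4 = 3/4
y ⇒ (x + z) = 1/2 ⇒ 3/4 = 1
¬(y ⇒ (x + z)) = ¬1 = 0
¬y = ¬1/2 = 0
¬y ⇒ x = 0 ⇒ 3/4 = 1
¬z = ¬3/4 = 0
(¬y ⇒ x) ⇒ ¬z = 1 ⇒ 0 = 0
¬(y ⇒ (x + z)) ⇔ ((¬y ⇒ x) ⇒ ¬z) = 0 ⇔ 0 = 1
x + x = 3/4 + 3/4 = 3/4
y + x = 1/2 + 3/4 = 3/4
(x + x) + (y + x) = 3/4 + 3/4 = 3/4
¬z = ¬3/4 = 0
((x + x) + (y + x)) + ¬z = 3/4 + 0 = 3/4
¬x = ¬3/4 = 0
(((x + x) + (y + x)) + ¬z) + ¬x = 3/4 + 0 = 3/4
(¬(y ⇒ (x + z)) ⇔ ((¬y ⇒ x) ⇒ ¬z)) ⇒ ((((x + x) + (y + x)) + ¬z) + ¬x) = 1 ⇒ 3/4 = 3/4

3/4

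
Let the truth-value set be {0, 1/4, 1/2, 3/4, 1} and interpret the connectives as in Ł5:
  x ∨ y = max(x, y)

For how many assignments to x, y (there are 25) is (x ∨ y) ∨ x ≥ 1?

value 1: 9 assignments (counts)
value 3/4: 7 assignments
value 1/2: 5 assignments
value 1/4: 3 assignments
value 0: 1 assignment
So 9 of the 25 assignments meet the threshold.

9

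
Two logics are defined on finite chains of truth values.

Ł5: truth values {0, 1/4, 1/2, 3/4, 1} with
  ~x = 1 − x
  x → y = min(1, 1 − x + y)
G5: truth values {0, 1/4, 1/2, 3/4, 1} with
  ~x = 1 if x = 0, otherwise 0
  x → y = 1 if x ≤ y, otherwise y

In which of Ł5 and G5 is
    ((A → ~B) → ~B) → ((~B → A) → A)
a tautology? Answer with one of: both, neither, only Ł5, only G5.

only Ł5

In Ł5: every assignment gives 1 — tautology.
In G5: at A = 1/4, B = 1/4 the value is 1/4 — not a tautology.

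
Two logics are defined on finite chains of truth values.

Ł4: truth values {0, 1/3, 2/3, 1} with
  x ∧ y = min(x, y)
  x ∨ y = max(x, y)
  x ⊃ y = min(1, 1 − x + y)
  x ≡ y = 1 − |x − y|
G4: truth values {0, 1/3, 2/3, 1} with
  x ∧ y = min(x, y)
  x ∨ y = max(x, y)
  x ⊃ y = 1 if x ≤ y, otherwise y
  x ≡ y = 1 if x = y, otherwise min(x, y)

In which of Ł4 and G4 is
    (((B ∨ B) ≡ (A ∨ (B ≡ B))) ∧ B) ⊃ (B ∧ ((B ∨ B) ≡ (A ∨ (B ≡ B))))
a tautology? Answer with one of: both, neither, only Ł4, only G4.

both

In Ł4: every assignment gives 1 — tautology.
In G4: every assignment gives 1 — tautology.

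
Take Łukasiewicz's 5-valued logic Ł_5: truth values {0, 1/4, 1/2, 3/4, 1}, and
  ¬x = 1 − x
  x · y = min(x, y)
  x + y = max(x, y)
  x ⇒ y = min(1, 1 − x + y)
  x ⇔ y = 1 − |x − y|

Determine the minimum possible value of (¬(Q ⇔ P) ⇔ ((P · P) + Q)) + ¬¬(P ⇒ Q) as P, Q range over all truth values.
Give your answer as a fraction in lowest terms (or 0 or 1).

1/2

Take P = 1, Q = 1/2:
Q ⇔ P = 1/2 ⇔ 1 = 1/2
¬(Q ⇔ P) = ¬1/2 = 1/2
P · P = 1 · 1 = 1
(P · P) + Q = 1 + 1/2 = 1
¬(Q ⇔ P) ⇔ ((P · P) + Q) = 1/2 ⇔ 1 = 1/2
P ⇒ Q = 1 ⇒ 1/2 = 1/2
¬(P ⇒ Q) = ¬1/2 = 1/2
¬¬(P ⇒ Q) = ¬1/2 = 1/2
(¬(Q ⇔ P) ⇔ ((P · P) + Q)) + ¬¬(P ⇒ Q) = 1/2 + 1/2 = 1/2
No assignment yields a value below 1/2, so this is the minimum.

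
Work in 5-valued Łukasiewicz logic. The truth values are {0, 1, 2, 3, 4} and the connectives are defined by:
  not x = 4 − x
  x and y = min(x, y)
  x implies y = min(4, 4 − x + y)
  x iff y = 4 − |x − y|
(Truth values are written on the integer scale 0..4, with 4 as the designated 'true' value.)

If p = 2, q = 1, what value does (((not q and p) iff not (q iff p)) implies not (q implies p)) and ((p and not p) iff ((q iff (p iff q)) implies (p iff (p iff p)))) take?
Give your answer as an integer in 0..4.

1

not q = not 1 = 3
not q and p = 3 and 2 = 2
q iff p = 1 iff 2 = 3
not (q iff p) = not 3 = 1
(not q and p) iff not (q iff p) = 2 iff 1 = 3
q implies p = 1 implies 2 = 4
not (q implies p) = not 4 = 0
((not q and p) iff not (q iff p)) implies not (q implies p) = 3 implies 0 = 1
not p = not 2 = 2
p and not p = 2 and 2 = 2
p iff q = 2 iff 1 = 3
q iff (p iff q) = 1 iff 3 = 2
p iff p = 2 iff 2 = 4
p iff (p iff p) = 2 iff 4 = 2
(q iff (p iff q)) implies (p iff (p iff p)) = 2 implies 2 = 4
(p and not p) iff ((q iff (p iff q)) implies (p iff (p iff p))) = 2 iff 4 = 2
(((not q and p) iff not (q iff p)) implies not (q implies p)) and ((p and not p) iff ((q iff (p iff q)) implies (p iff (p iff p)))) = 1 and 2 = 1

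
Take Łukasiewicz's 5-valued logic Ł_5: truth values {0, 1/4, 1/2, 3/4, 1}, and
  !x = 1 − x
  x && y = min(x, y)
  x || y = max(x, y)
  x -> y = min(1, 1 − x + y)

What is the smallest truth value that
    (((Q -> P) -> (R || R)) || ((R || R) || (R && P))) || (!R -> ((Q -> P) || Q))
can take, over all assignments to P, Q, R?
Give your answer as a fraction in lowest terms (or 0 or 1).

1/2

Take P = 0, Q = 1/2, R = 0:
Q -> P = 1/2 -> 0 = 1/2
R || R = 0 || 0 = 0
(Q -> P) -> (R || R) = 1/2 -> 0 = 1/2
R || R = 0 || 0 = 0
R && P = 0 && 0 = 0
(R || R) || (R && P) = 0 || 0 = 0
((Q -> P) -> (R || R)) || ((R || R) || (R && P)) = 1/2 || 0 = 1/2
!R = !0 = 1
Q -> P = 1/2 -> 0 = 1/2
(Q -> P) || Q = 1/2 || 1/2 = 1/2
!R -> ((Q -> P) || Q) = 1 -> 1/2 = 1/2
(((Q -> P) -> (R || R)) || ((R || R) || (R && P))) || (!R -> ((Q -> P) || Q)) = 1/2 || 1/2 = 1/2
No assignment yields a value below 1/2, so this is the minimum.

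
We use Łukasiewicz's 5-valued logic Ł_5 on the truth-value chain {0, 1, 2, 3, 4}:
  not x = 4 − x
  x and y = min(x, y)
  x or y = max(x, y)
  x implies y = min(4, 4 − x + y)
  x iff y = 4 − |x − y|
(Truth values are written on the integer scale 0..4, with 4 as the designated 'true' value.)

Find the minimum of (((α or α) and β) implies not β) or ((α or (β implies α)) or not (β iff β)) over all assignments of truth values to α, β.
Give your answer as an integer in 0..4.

2

Take α = 2, β = 4:
α or α = 2 or 2 = 2
(α or α) and β = 2 and 4 = 2
not β = not 4 = 0
((α or α) and β) implies not β = 2 implies 0 = 2
β implies α = 4 implies 2 = 2
α or (β implies α) = 2 or 2 = 2
β iff β = 4 iff 4 = 4
not (β iff β) = not 4 = 0
(α or (β implies α)) or not (β iff β) = 2 or 0 = 2
(((α or α) and β) implies not β) or ((α or (β implies α)) or not (β iff β)) = 2 or 2 = 2
No assignment yields a value below 2, so this is the minimum.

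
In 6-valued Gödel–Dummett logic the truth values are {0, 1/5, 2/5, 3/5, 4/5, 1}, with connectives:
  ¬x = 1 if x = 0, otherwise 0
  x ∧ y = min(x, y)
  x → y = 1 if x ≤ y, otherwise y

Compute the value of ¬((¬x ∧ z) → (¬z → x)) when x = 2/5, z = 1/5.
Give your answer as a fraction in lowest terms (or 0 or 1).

¬x = ¬2/5 = 0
¬x ∧ z = 0 ∧ 1/5 = 0
¬z = ¬1/5 = 0
¬z → x = 0 → 2/5 = 1
(¬x ∧ z) → (¬z → x) = 0 → 1 = 1
¬((¬x ∧ z) → (¬z → x)) = ¬1 = 0

0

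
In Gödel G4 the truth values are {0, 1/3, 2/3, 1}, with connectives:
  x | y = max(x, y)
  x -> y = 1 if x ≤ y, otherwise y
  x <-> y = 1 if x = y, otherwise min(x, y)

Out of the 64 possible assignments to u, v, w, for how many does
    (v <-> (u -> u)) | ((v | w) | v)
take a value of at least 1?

value 1: 28 assignments (counts)
value 2/3: 20 assignments
value 1/3: 12 assignments
value 0: 4 assignments
So 28 of the 64 assignments meet the threshold.

28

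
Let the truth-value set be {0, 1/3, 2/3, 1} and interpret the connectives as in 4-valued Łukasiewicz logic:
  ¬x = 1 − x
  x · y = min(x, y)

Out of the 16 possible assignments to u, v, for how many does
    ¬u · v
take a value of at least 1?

1

u = 0, v = 0 ↦ 0  <
u = 0, v = 1/3 ↦ 1/3  <
u = 0, v = 2/3 ↦ 2/3  <
u = 0, v = 1 ↦ 1  ≥
u = 1/3, v = 0 ↦ 0  <
u = 1/3, v = 1/3 ↦ 1/3  <
u = 1/3, v = 2/3 ↦ 2/3  <
u = 1/3, v = 1 ↦ 2/3  <
u = 2/3, v = 0 ↦ 0  <
u = 2/3, v = 1/3 ↦ 1/3  <
u = 2/3, v = 2/3 ↦ 1/3  <
u = 2/3, v = 1 ↦ 1/3  <
u = 1, v = 0 ↦ 0  <
u = 1, v = 1/3 ↦ 0  <
u = 1, v = 2/3 ↦ 0  <
u = 1, v = 1 ↦ 0  <
So 1 of the 16 assignments meets the threshold.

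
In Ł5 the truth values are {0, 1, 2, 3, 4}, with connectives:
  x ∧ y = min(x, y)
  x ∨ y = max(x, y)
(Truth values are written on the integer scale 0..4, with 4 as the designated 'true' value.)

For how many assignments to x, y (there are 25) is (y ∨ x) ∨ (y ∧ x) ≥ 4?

value 4: 9 assignments (counts)
value 3: 7 assignments
value 2: 5 assignments
value 1: 3 assignments
value 0: 1 assignment
So 9 of the 25 assignments meet the threshold.

9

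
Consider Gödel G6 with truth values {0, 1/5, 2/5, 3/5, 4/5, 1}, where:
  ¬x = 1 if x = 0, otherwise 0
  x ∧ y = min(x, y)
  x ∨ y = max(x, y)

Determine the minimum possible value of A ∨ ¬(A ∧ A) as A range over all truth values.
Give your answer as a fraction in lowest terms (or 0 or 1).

Take A = 1/5:
A ∧ A = 1/5 ∧ 1/5 = 1/5
¬(A ∧ A) = ¬1/5 = 0
A ∨ ¬(A ∧ A) = 1/5 ∨ 0 = 1/5
No assignment yields a value below 1/5, so this is the minimum.

1/5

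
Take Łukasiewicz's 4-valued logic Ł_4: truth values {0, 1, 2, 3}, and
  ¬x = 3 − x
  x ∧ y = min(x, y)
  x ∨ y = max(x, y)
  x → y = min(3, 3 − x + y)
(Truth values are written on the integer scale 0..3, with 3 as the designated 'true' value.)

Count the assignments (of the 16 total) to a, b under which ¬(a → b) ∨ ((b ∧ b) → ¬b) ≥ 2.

a = 0, b = 0 ↦ 3  ≥
a = 0, b = 1 ↦ 3  ≥
a = 0, b = 2 ↦ 2  ≥
a = 0, b = 3 ↦ 0  <
a = 1, b = 0 ↦ 3  ≥
a = 1, b = 1 ↦ 3  ≥
a = 1, b = 2 ↦ 2  ≥
a = 1, b = 3 ↦ 0  <
a = 2, b = 0 ↦ 3  ≥
a = 2, b = 1 ↦ 3  ≥
a = 2, b = 2 ↦ 2  ≥
a = 2, b = 3 ↦ 0  <
a = 3, b = 0 ↦ 3  ≥
a = 3, b = 1 ↦ 3  ≥
a = 3, b = 2 ↦ 2  ≥
a = 3, b = 3 ↦ 0  <
So 12 of the 16 assignments meet the threshold.

12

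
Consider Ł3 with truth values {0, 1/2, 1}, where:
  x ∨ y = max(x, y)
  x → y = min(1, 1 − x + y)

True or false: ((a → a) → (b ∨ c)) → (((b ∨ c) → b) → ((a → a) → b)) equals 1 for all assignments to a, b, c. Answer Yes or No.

Yes

At a = 1, b = 1/2, c = 1, for instance:
a → a = 1 → 1 = 1
b ∨ c = 1/2 ∨ 1 = 1
(a → a) → (b ∨ c) = 1 → 1 = 1
(b ∨ c) → b = 1 → 1/2 = 1/2
(a → a) → b = 1 → 1/2 = 1/2
((b ∨ c) → b) → ((a → a) → b) = 1/2 → 1/2 = 1
((a → a) → (b ∨ c)) → (((b ∨ c) → b) → ((a → a) → b)) = 1 → 1 = 1
and checking the remaining 26 assignments likewise gives ≥ 1 in every case.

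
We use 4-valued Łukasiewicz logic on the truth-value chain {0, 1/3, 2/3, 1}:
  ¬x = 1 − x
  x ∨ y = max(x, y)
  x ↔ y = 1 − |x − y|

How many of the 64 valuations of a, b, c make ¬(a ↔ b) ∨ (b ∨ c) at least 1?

value 1: 31 assignments (counts)
value 2/3: 23 assignments
value 1/3: 9 assignments
value 0: 1 assignment
So 31 of the 64 assignments meet the threshold.

31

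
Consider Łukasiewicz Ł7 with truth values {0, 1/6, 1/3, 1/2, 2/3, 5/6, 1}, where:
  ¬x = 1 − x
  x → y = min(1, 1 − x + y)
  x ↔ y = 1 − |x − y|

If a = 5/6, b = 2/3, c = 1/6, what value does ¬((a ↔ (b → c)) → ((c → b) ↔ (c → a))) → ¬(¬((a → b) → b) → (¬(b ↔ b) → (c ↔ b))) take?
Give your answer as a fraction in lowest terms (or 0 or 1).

b → c = 2/3 → 1/6 = 1/2
a ↔ (b → c) = 5/6 ↔ 1/2 = 2/3
c → b = 1/6 → 2/3 = 1
c → a = 1/6 → 5/6 = 1
(c → b) ↔ (c → a) = 1 ↔ 1 = 1
(a ↔ (b → c)) → ((c → b) ↔ (c → a)) = 2/3 → 1 = 1
¬((a ↔ (b → c)) → ((c → b) ↔ (c → a))) = ¬1 = 0
a → b = 5/6 → 2/3 = 5/6
(a → b) → b = 5/6 → 2/3 = 5/6
¬((a → b) → b) = ¬5/6 = 1/6
b ↔ b = 2/3 ↔ 2/3 = 1
¬(b ↔ b) = ¬1 = 0
c ↔ b = 1/6 ↔ 2/3 = 1/2
¬(b ↔ b) → (c ↔ b) = 0 → 1/2 = 1
¬((a → b) → b) → (¬(b ↔ b) → (c ↔ b)) = 1/6 → 1 = 1
¬(¬((a → b) → b) → (¬(b ↔ b) → (c ↔ b))) = ¬1 = 0
¬((a ↔ (b → c)) → ((c → b) ↔ (c → a))) → ¬(¬((a → b) → b) → (¬(b ↔ b) → (c ↔ b))) = 0 → 0 = 1

1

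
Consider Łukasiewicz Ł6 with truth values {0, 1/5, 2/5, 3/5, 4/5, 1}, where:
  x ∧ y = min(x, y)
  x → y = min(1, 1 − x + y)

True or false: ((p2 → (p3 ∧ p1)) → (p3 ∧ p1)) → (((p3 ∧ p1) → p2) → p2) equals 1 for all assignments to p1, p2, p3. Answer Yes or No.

At p1 = 1, p2 = 2/5, p3 = 2/5, for instance:
p3 ∧ p1 = 2/5 ∧ 1 = 2/5
p2 → (p3 ∧ p1) = 2/5 → 2/5 = 1
(p2 → (p3 ∧ p1)) → (p3 ∧ p1) = 1 → 2/5 = 2/5
(p3 ∧ p1) → p2 = 2/5 → 2/5 = 1
((p3 ∧ p1) → p2) → p2 = 1 → 2/5 = 2/5
((p2 → (p3 ∧ p1)) → (p3 ∧ p1)) → (((p3 ∧ p1) → p2) → p2) = 2/5 → 2/5 = 1
and checking the remaining 215 assignments likewise gives ≥ 1 in every case.

Yes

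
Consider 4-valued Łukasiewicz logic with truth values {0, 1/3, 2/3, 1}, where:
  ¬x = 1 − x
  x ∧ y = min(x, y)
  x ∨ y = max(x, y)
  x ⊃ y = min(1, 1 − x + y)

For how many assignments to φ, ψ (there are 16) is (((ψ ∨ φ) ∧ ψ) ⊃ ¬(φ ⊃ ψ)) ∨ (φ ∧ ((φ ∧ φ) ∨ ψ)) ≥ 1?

φ = 0, ψ = 0 ↦ 1  ≥
φ = 0, ψ = 1/3 ↦ 2/3  <
φ = 0, ψ = 2/3 ↦ 1/3  <
φ = 0, ψ = 1 ↦ 0  <
φ = 1/3, ψ = 0 ↦ 1  ≥
φ = 1/3, ψ = 1/3 ↦ 2/3  <
φ = 1/3, ψ = 2/3 ↦ 1/3  <
φ = 1/3, ψ = 1 ↦ 1/3  <
φ = 2/3, ψ = 0 ↦ 1  ≥
φ = 2/3, ψ = 1/3 ↦ 1  ≥
φ = 2/3, ψ = 2/3 ↦ 2/3  <
φ = 2/3, ψ = 1 ↦ 2/3  <
φ = 1, ψ = 0 ↦ 1  ≥
φ = 1, ψ = 1/3 ↦ 1  ≥
φ = 1, ψ = 2/3 ↦ 1  ≥
φ = 1, ψ = 1 ↦ 1  ≥
So 8 of the 16 assignments meet the threshold.

8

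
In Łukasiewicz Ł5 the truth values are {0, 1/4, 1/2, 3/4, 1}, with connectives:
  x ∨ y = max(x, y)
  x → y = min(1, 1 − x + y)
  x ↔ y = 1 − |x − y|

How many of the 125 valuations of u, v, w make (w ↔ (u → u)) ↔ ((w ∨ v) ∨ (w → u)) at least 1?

value 1: 40 assignments (counts)
value 3/4: 18 assignments
value 1/2: 21 assignments
value 1/4: 21 assignments
value 0: 25 assignments
So 40 of the 125 assignments meet the threshold.

40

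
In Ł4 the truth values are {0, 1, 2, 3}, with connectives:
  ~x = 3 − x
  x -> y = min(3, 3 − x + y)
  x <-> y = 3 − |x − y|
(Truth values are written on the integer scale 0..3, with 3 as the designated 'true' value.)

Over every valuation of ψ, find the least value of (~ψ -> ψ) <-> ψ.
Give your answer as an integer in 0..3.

Take ψ = 1:
~ψ = ~1 = 2
~ψ -> ψ = 2 -> 1 = 2
(~ψ -> ψ) <-> ψ = 2 <-> 1 = 2
No assignment yields a value below 2, so this is the minimum.

2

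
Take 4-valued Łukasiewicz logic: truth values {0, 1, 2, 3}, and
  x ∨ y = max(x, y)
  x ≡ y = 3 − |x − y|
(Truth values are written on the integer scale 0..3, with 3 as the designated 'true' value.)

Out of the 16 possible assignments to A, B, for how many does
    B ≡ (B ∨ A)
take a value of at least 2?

A = 0, B = 0 ↦ 3  ≥
A = 0, B = 1 ↦ 3  ≥
A = 0, B = 2 ↦ 3  ≥
A = 0, B = 3 ↦ 3  ≥
A = 1, B = 0 ↦ 2  ≥
A = 1, B = 1 ↦ 3  ≥
A = 1, B = 2 ↦ 3  ≥
A = 1, B = 3 ↦ 3  ≥
A = 2, B = 0 ↦ 1  <
A = 2, B = 1 ↦ 2  ≥
A = 2, B = 2 ↦ 3  ≥
A = 2, B = 3 ↦ 3  ≥
A = 3, B = 0 ↦ 0  <
A = 3, B = 1 ↦ 1  <
A = 3, B = 2 ↦ 2  ≥
A = 3, B = 3 ↦ 3  ≥
So 13 of the 16 assignments meet the threshold.

13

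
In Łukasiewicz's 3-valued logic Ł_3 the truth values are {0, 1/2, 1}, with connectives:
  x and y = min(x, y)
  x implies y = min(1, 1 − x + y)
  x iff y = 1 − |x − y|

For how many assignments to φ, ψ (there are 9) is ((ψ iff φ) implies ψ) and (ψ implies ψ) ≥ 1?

6

φ = 0, ψ = 0 ↦ 0  <
φ = 0, ψ = 1/2 ↦ 1  ≥
φ = 0, ψ = 1 ↦ 1  ≥
φ = 1/2, ψ = 0 ↦ 1/2  <
φ = 1/2, ψ = 1/2 ↦ 1/2  <
φ = 1/2, ψ = 1 ↦ 1  ≥
φ = 1, ψ = 0 ↦ 1  ≥
φ = 1, ψ = 1/2 ↦ 1  ≥
φ = 1, ψ = 1 ↦ 1  ≥
So 6 of the 9 assignments meet the threshold.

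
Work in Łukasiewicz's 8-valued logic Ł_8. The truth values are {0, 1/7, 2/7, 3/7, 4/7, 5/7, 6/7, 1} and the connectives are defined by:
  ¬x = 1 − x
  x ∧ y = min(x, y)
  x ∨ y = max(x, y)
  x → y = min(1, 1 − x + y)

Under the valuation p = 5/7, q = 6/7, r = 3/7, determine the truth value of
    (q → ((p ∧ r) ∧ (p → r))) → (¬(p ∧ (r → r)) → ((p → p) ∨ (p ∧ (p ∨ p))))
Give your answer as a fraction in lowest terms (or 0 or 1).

1

p ∧ r = 5/7 ∧ 3/7 = 3/7
p → r = 5/7 → 3/7 = 5/7
(p ∧ r) ∧ (p → r) = 3/7 ∧ 5/7 = 3/7
q → ((p ∧ r) ∧ (p → r)) = 6/7 → 3/7 = 4/7
r → r = 3/7 → 3/7 = 1
p ∧ (r → r) = 5/7 ∧ 1 = 5/7
¬(p ∧ (r → r)) = ¬5/7 = 2/7
p → p = 5/7 → 5/7 = 1
p ∨ p = 5/7 ∨ 5/7 = 5/7
p ∧ (p ∨ p) = 5/7 ∧ 5/7 = 5/7
(p → p) ∨ (p ∧ (p ∨ p)) = 1 ∨ 5/7 = 1
¬(p ∧ (r → r)) → ((p → p) ∨ (p ∧ (p ∨ p))) = 2/7 → 1 = 1
(q → ((p ∧ r) ∧ (p → r))) → (¬(p ∧ (r → r)) → ((p → p) ∨ (p ∧ (p ∨ p)))) = 4/7 → 1 = 1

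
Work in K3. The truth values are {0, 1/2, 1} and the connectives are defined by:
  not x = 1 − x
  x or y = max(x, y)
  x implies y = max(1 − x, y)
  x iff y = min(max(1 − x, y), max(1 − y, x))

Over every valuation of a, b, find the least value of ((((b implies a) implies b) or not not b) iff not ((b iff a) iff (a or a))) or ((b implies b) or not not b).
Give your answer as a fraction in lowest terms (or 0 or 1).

1/2

Take a = 0, b = 1/2:
b implies a = 1/2 implies 0 = 1/2
(b implies a) implies b = 1/2 implies 1/2 = 1/2
not b = not 1/2 = 1/2
not not b = not 1/2 = 1/2
((b implies a) implies b) or not not b = 1/2 or 1/2 = 1/2
b iff a = 1/2 iff 0 = 1/2
a or a = 0 or 0 = 0
(b iff a) iff (a or a) = 1/2 iff 0 = 1/2
not ((b iff a) iff (a or a)) = not 1/2 = 1/2
(((b implies a) implies b) or not not b) iff not ((b iff a) iff (a or a)) = 1/2 iff 1/2 = 1/2
b implies b = 1/2 implies 1/2 = 1/2
not b = not 1/2 = 1/2
not not b = not 1/2 = 1/2
(b implies b) or not not b = 1/2 or 1/2 = 1/2
((((b implies a) implies b) or not not b) iff not ((b iff a) iff (a or a))) or ((b implies b) or not not b) = 1/2 or 1/2 = 1/2
No assignment yields a value below 1/2, so this is the minimum.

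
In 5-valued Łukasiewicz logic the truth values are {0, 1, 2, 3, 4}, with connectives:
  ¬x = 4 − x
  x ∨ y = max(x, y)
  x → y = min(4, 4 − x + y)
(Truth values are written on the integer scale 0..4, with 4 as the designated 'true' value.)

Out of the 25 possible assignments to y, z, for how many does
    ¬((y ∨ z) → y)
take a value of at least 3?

3

value 4: 1 assignment (counts)
value 3: 2 assignments (counts)
value 2: 3 assignments
value 1: 4 assignments
value 0: 15 assignments
So 3 of the 25 assignments meet the threshold.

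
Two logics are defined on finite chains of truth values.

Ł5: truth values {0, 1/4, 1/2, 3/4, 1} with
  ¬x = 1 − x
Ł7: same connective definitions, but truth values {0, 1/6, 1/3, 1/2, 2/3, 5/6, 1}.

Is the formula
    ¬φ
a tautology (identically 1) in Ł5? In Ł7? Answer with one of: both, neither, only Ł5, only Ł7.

In Ł5: at φ = 1/4 the value is 3/4 — not a tautology.
In Ł7: at φ = 1/6 the value is 5/6 — not a tautology.

neither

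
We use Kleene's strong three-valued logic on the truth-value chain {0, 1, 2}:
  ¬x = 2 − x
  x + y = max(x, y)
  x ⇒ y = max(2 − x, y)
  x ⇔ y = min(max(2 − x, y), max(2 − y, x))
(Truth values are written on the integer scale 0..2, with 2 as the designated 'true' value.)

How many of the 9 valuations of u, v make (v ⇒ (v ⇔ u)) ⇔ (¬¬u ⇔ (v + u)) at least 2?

4

u = 0, v = 0 ↦ 2  ≥
u = 0, v = 1 ↦ 1  <
u = 0, v = 2 ↦ 2  ≥
u = 1, v = 0 ↦ 1  <
u = 1, v = 1 ↦ 1  <
u = 1, v = 2 ↦ 1  <
u = 2, v = 0 ↦ 2  ≥
u = 2, v = 1 ↦ 1  <
u = 2, v = 2 ↦ 2  ≥
So 4 of the 9 assignments meet the threshold.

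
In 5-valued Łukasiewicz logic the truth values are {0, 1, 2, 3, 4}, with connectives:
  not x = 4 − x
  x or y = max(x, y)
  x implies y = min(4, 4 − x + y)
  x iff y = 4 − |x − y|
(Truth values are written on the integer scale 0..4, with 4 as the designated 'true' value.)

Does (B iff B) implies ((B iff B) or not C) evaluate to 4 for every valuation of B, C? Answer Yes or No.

At B = 3, C = 4, for instance:
B iff B = 3 iff 3 = 4
not C = not 4 = 0
(B iff B) or not C = 4 or 0 = 4
(B iff B) implies ((B iff B) or not C) = 4 implies 4 = 4
and checking the remaining 24 assignments likewise gives ≥ 4 in every case.

Yes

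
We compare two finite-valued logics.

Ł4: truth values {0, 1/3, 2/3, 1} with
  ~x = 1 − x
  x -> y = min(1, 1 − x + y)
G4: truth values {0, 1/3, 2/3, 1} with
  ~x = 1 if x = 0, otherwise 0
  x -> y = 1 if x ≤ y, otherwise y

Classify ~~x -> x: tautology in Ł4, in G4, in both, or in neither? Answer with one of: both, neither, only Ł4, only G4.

only Ł4

In Ł4: every assignment gives 1 — tautology.
In G4: at x = 1/3 the value is 1/3 — not a tautology.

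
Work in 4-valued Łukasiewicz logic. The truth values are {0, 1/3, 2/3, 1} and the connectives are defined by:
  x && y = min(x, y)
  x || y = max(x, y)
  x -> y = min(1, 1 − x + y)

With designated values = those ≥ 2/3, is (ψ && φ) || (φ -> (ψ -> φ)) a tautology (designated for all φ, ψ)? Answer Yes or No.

Yes

φ = 0, ψ = 0 ↦ 1
φ = 0, ψ = 1/3 ↦ 1
φ = 0, ψ = 2/3 ↦ 1
φ = 0, ψ = 1 ↦ 1
φ = 1/3, ψ = 0 ↦ 1
φ = 1/3, ψ = 1/3 ↦ 1
φ = 1/3, ψ = 2/3 ↦ 1
φ = 1/3, ψ = 1 ↦ 1
φ = 2/3, ψ = 0 ↦ 1
φ = 2/3, ψ = 1/3 ↦ 1
φ = 2/3, ψ = 2/3 ↦ 1
φ = 2/3, ψ = 1 ↦ 1
φ = 1, ψ = 0 ↦ 1
φ = 1, ψ = 1/3 ↦ 1
φ = 1, ψ = 2/3 ↦ 1
φ = 1, ψ = 1 ↦ 1
Every assignment gives a value ≥ 2/3.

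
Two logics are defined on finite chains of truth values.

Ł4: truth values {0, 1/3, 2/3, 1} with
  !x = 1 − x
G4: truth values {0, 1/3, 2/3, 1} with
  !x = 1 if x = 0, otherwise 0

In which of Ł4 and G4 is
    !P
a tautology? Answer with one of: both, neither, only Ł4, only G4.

In Ł4: at P = 1/3 the value is 2/3 — not a tautology.
In G4: at P = 1/3 the value is 0 — not a tautology.

neither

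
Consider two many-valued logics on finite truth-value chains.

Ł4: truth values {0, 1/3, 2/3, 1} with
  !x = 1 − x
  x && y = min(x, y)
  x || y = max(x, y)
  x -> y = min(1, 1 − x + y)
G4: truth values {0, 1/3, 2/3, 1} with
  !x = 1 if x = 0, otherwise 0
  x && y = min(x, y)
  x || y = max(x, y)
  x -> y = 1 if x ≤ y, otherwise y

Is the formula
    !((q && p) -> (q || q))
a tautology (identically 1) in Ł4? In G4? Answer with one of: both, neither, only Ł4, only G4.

In Ł4: at p = 0, q = 0 the value is 0 — not a tautology.
In G4: at p = 0, q = 0 the value is 0 — not a tautology.

neither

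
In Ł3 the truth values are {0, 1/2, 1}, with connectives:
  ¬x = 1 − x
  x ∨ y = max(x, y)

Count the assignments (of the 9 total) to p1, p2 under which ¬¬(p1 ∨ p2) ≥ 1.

5

p1 = 0, p2 = 0 ↦ 0  <
p1 = 0, p2 = 1/2 ↦ 1/2  <
p1 = 0, p2 = 1 ↦ 1  ≥
p1 = 1/2, p2 = 0 ↦ 1/2  <
p1 = 1/2, p2 = 1/2 ↦ 1/2  <
p1 = 1/2, p2 = 1 ↦ 1  ≥
p1 = 1, p2 = 0 ↦ 1  ≥
p1 = 1, p2 = 1/2 ↦ 1  ≥
p1 = 1, p2 = 1 ↦ 1  ≥
So 5 of the 9 assignments meet the threshold.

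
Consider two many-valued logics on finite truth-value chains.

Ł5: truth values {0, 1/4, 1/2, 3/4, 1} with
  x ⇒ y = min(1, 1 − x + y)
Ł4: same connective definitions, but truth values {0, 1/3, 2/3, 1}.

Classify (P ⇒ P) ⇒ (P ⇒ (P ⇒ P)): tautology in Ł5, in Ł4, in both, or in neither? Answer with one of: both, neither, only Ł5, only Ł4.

both

In Ł5: every assignment gives 1 — tautology.
In Ł4: every assignment gives 1 — tautology.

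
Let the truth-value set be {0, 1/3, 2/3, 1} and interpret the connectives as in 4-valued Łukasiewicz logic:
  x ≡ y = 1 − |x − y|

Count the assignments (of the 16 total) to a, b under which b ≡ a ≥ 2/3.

a = 0, b = 0 ↦ 1  ≥
a = 0, b = 1/3 ↦ 2/3  ≥
a = 0, b = 2/3 ↦ 1/3  <
a = 0, b = 1 ↦ 0  <
a = 1/3, b = 0 ↦ 2/3  ≥
a = 1/3, b = 1/3 ↦ 1  ≥
a = 1/3, b = 2/3 ↦ 2/3  ≥
a = 1/3, b = 1 ↦ 1/3  <
a = 2/3, b = 0 ↦ 1/3  <
a = 2/3, b = 1/3 ↦ 2/3  ≥
a = 2/3, b = 2/3 ↦ 1  ≥
a = 2/3, b = 1 ↦ 2/3  ≥
a = 1, b = 0 ↦ 0  <
a = 1, b = 1/3 ↦ 1/3  <
a = 1, b = 2/3 ↦ 2/3  ≥
a = 1, b = 1 ↦ 1  ≥
So 10 of the 16 assignments meet the threshold.

10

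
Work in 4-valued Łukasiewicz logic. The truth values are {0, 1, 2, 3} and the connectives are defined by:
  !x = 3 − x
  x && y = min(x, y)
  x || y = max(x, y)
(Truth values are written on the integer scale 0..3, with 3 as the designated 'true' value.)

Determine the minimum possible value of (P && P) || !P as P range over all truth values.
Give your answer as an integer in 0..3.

Take P = 1:
P && P = 1 && 1 = 1
!P = !1 = 2
(P && P) || !P = 1 || 2 = 2
No assignment yields a value below 2, so this is the minimum.

2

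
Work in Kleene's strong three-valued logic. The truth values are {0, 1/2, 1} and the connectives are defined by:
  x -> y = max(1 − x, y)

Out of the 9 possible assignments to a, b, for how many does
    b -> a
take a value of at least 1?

a = 0, b = 0 ↦ 1  ≥
a = 0, b = 1/2 ↦ 1/2  <
a = 0, b = 1 ↦ 0  <
a = 1/2, b = 0 ↦ 1  ≥
a = 1/2, b = 1/2 ↦ 1/2  <
a = 1/2, b = 1 ↦ 1/2  <
a = 1, b = 0 ↦ 1  ≥
a = 1, b = 1/2 ↦ 1  ≥
a = 1, b = 1 ↦ 1  ≥
So 5 of the 9 assignments meet the threshold.

5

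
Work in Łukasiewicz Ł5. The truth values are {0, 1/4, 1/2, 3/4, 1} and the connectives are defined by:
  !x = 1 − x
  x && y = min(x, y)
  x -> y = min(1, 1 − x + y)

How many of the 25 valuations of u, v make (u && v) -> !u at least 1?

value 1: 18 assignments (counts)
value 3/4: 2 assignments
value 1/2: 3 assignments
value 1/4: 1 assignment
value 0: 1 assignment
So 18 of the 25 assignments meet the threshold.

18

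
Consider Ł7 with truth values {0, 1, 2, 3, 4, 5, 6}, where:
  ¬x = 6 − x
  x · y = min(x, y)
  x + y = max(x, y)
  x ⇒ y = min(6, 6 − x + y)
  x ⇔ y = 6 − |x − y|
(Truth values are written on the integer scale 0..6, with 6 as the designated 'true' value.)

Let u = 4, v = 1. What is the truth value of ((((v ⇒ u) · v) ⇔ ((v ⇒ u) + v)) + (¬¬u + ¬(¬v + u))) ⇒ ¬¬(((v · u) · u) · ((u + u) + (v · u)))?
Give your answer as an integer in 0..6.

v ⇒ u = 1 ⇒ 4 = 6
(v ⇒ u) · v = 6 · 1 = 1
v ⇒ u = 1 ⇒ 4 = 6
(v ⇒ u) + v = 6 + 1 = 6
((v ⇒ u) · v) ⇔ ((v ⇒ u) + v) = 1 ⇔ 6 = 1
¬u = ¬4 = 2
¬¬u = ¬2 = 4
¬v = ¬1 = 5
¬v + u = 5 + 4 = 5
¬(¬v + u) = ¬5 = 1
¬¬u + ¬(¬v + u) = 4 + 1 = 4
(((v ⇒ u) · v) ⇔ ((v ⇒ u) + v)) + (¬¬u + ¬(¬v + u)) = 1 + 4 = 4
v · u = 1 · 4 = 1
(v · u) · u = 1 · 4 = 1
u + u = 4 + 4 = 4
v · u = 1 · 4 = 1
(u + u) + (v · u) = 4 + 1 = 4
((v · u) · u) · ((u + u) + (v · u)) = 1 · 4 = 1
¬(((v · u) · u) · ((u + u) + (v · u))) = ¬1 = 5
¬¬(((v · u) · u) · ((u + u) + (v · u))) = ¬5 = 1
((((v ⇒ u) · v) ⇔ ((v ⇒ u) + v)) + (¬¬u + ¬(¬v + u))) ⇒ ¬¬(((v · u) · u) · ((u + u) + (v · u))) = 4 ⇒ 1 = 3

3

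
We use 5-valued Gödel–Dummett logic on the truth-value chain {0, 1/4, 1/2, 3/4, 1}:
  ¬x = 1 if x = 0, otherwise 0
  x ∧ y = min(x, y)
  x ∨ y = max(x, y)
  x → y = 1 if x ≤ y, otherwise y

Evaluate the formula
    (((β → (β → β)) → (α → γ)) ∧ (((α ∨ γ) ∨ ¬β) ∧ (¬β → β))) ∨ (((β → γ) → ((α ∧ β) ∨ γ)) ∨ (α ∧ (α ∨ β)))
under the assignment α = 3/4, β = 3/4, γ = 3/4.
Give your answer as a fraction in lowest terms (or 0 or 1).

3/4

β → β = 3/4 → 3/4 = 1
β → (β → β) = 3/4 → 1 = 1
α → γ = 3/4 → 3/4 = 1
(β → (β → β)) → (α → γ) = 1 → 1 = 1
α ∨ γ = 3/4 ∨ 3/4 = 3/4
¬β = ¬3/4 = 0
(α ∨ γ) ∨ ¬β = 3/4 ∨ 0 = 3/4
¬β = ¬3/4 = 0
¬β → β = 0 → 3/4 = 1
((α ∨ γ) ∨ ¬β) ∧ (¬β → β) = 3/4 ∧ 1 = 3/4
((β → (β → β)) → (α → γ)) ∧ (((α ∨ γ) ∨ ¬β) ∧ (¬β → β)) = 1 ∧ 3/4 = 3/4
β → γ = 3/4 → 3/4 = 1
α ∧ β = 3/4 ∧ 3/4 = 3/4
(α ∧ β) ∨ γ = 3/4 ∨ 3/4 = 3/4
(β → γ) → ((α ∧ β) ∨ γ) = 1 → 3/4 = 3/4
α ∨ β = 3/4 ∨ 3/4 = 3/4
α ∧ (α ∨ β) = 3/4 ∧ 3/4 = 3/4
((β → γ) → ((α ∧ β) ∨ γ)) ∨ (α ∧ (α ∨ β)) = 3/4 ∨ 3/4 = 3/4
(((β → (β → β)) → (α → γ)) ∧ (((α ∨ γ) ∨ ¬β) ∧ (¬β → β))) ∨ (((β → γ) → ((α ∧ β) ∨ γ)) ∨ (α ∧ (α ∨ β))) = 3/4 ∨ 3/4 = 3/4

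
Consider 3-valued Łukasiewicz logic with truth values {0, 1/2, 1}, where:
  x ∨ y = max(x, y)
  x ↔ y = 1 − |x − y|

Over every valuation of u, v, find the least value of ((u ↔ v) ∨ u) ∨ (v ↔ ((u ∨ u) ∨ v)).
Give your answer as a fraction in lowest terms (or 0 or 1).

1/2

Take u = 1/2, v = 0:
u ↔ v = 1/2 ↔ 0 = 1/2
(u ↔ v) ∨ u = 1/2 ∨ 1/2 = 1/2
u ∨ u = 1/2 ∨ 1/2 = 1/2
(u ∨ u) ∨ v = 1/2 ∨ 0 = 1/2
v ↔ ((u ∨ u) ∨ v) = 0 ↔ 1/2 = 1/2
((u ↔ v) ∨ u) ∨ (v ↔ ((u ∨ u) ∨ v)) = 1/2 ∨ 1/2 = 1/2
No assignment yields a value below 1/2, so this is the minimum.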